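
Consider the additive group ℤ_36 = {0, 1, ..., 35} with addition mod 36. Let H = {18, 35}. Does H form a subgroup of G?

No

The identity 0 ∉ H, so H is not a subgroup.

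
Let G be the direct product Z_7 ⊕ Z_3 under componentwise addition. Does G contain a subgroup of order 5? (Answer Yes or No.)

5 does not divide |G| = 21, so by Lagrange no subgroup of order 5 exists.

No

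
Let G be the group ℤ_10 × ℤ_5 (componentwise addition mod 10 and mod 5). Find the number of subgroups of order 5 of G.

|G| = 50 and 5 | 50, so subgroups of order 5 are possible by Lagrange.
The subgroups of order 5 are: {(0,0), (0,1), (0,2), (0,3), (0,4)}; {(0,0), (2,0), (4,0), (6,0), (8,0)}; {(0,0), (2,1), (4,2), (6,3), (8,4)}; {(0,0), (2,2), (4,4), (6,1), (8,3)}; … (6 in all).
So G has 6 subgroups of order 5.

6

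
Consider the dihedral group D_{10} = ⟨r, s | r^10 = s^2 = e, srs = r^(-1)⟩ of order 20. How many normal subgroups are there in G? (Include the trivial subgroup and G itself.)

7

G has 22 subgroups. Checking conjugation-invariance by order — order 1: 1/1 normal; order 2: 1/11 normal; order 4: 0/5 normal; order 5: 1/1 normal; order 10: 3/3 normal; order 20: 1/1 normal.
Total normal subgroups: 7.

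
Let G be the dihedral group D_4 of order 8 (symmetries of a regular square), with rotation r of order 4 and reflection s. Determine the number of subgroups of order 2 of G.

|G| = 8 and 2 | 8, so subgroups of order 2 are possible by Lagrange.
The subgroups of order 2 are: {e, r^2}; {e, r^2s}; {e, r^3s}; {e, rs}; … (5 in all).
So G has 5 subgroups of order 2.

5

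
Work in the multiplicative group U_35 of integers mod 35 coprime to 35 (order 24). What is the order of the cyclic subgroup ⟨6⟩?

2

Compute successive powers of 6 mod 35: 6, 1; 6^2 ≡ 1 (mod 35).
So |⟨6⟩| = 2.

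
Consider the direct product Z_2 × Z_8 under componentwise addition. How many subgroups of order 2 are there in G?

|G| = 16 and 2 | 16, so subgroups of order 2 are possible by Lagrange.
The subgroups of order 2 are: {(0,0), (0,4)}; {(0,0), (1,0)}; {(0,0), (1,4)}.
So G has 3 subgroups of order 2.

3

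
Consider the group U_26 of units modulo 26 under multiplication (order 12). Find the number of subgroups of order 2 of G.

|G| = 12 and 2 | 12, so subgroups of order 2 are possible by Lagrange.
The subgroups of order 2 are: {1, 25}.
So G has 1 subgroup of order 2.

1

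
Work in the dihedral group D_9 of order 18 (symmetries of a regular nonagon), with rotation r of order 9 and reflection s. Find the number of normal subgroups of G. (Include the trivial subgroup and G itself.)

4

G has 16 subgroups. Checking conjugation-invariance by order — order 1: 1/1 normal; order 2: 0/9 normal; order 3: 1/1 normal; order 6: 0/3 normal; order 9: 1/1 normal; order 18: 1/1 normal.
Total normal subgroups: 4.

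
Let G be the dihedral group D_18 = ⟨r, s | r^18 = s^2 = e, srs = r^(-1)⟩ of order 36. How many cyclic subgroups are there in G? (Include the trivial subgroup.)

24

Group the elements of G by the cyclic subgroup they generate; each cyclic subgroup of order d accounts for φ(d) elements.
Cyclic subgroups by order — order 1: 1; order 2: 19; order 3: 1; order 6: 1; order 9: 1; order 18: 1.
Total: 24.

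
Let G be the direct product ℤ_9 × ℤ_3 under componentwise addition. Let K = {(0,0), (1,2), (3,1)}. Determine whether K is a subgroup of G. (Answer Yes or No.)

No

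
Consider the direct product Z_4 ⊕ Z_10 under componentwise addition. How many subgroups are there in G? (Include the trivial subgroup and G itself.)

16

|G| = 40, so by Lagrange every subgroup order divides 40. Divisors: 1, 2, 4, 5, 8, 10, 20, 40.
Subgroups by order — order 1: 1; order 2: 3; order 4: 3; order 5: 1; order 8: 1; order 10: 3; order 20: 3; order 40: 1.
Total: 1 + 3 + 3 + 1 + 1 + 3 + 3 + 1 = 16.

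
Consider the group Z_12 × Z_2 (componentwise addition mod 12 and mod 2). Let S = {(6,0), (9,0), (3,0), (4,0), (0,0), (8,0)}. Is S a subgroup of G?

Closure fails: (9,0) + (4,0) = (1,0) ∉ S. So S is not a subgroup.

No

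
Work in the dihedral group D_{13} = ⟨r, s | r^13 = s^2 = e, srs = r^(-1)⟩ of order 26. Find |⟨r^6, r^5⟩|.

|⟨r^6⟩| = 13 and |⟨r^5⟩| = 13, so |H| is a multiple of lcm(13, 13) = 13 and divides |G| = 26.
Closing under the operation: H = {e, r, r^2, r^3, r^4, r^5, r^6, r^7, r^8, r^9, r^10, r^11, r^12}, so |H| = 13.

13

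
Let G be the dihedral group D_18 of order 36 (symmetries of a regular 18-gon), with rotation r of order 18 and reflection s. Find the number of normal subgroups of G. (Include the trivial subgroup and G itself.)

G has 45 subgroups. Checking conjugation-invariance by order — order 1: 1/1 normal; order 2: 1/19 normal; order 3: 1/1 normal; order 4: 0/9 normal; order 6: 1/7 normal; order 9: 1/1 normal; order 12: 0/3 normal; order 18: 3/3 normal; order 36: 1/1 normal.
Total normal subgroups: 9.

9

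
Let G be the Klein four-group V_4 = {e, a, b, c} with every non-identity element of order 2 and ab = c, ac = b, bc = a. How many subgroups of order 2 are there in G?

3

|G| = 4 and 2 | 4, so subgroups of order 2 are possible by Lagrange.
The subgroups of order 2 are: {e, a}; {e, b}; {e, c}.
So G has 3 subgroups of order 2.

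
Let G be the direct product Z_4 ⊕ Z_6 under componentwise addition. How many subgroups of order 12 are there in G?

3

|G| = 24 and 12 | 24, so subgroups of order 12 are possible by Lagrange.
The subgroups of order 12 are: {(0,0), (0,1), (0,2), (0,3), (0,4), (0,5), (2,0), (2,1), (2,2), (2,3), (2,4), (2,5)}; {(0,0), (0,2), (0,4), (1,0), (1,2), (1,4), (2,0), (2,2), (2,4), (3,0), (3,2), (3,4)}; {(0,0), (0,2), (0,4), (1,1), (1,3), (1,5), (2,0), (2,2), (2,4), (3,1), (3,3), (3,5)}.
So G has 3 subgroups of order 12.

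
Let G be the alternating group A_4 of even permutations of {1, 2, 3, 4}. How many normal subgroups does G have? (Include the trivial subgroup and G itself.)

3

G has 10 subgroups. Checking conjugation-invariance by order — order 1: 1/1 normal; order 2: 0/3 normal; order 3: 0/4 normal; order 4: 1/1 normal; order 12: 1/1 normal.
Total normal subgroups: 3.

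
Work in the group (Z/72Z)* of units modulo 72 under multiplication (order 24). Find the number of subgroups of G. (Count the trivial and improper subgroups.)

|G| = 24, so by Lagrange every subgroup order divides 24. Divisors: 1, 2, 3, 4, 6, 8, 12, 24.
Subgroups by order — order 1: 1; order 2: 7; order 3: 1; order 4: 7; order 6: 7; order 8: 1; order 12: 7; order 24: 1.
Total: 1 + 7 + 1 + 7 + 7 + 1 + 7 + 1 = 32.

32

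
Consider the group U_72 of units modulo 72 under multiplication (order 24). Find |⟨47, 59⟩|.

|⟨47⟩| = 6 and |⟨59⟩| = 6, so |H| is a multiple of lcm(6, 6) = 6 and divides |G| = 24.
Closing under the operation: H = {1, 11, 13, 23, 25, 35, 37, 47, 49, 59, 61, 71}, so |H| = 12.

12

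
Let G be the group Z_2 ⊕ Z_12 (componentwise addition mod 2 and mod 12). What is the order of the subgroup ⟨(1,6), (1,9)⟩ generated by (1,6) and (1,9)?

8

|⟨(1,6)⟩| = 2 and |⟨(1,9)⟩| = 4, so |H| is a multiple of lcm(2, 4) = 4 and divides |G| = 24.
Closing under the operation: H = {(0,0), (0,3), (0,6), (0,9), (1,0), (1,3), (1,6), (1,9)}, so |H| = 8.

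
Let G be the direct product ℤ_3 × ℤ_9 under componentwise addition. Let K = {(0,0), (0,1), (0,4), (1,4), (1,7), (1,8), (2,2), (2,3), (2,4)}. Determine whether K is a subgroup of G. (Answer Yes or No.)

No

(0,1) ∈ K but its inverse (0,8) ∉ K, so K is not a subgroup.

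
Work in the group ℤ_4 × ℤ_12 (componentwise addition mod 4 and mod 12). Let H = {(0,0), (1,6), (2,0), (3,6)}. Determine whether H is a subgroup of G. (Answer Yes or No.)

Yes

|H| = 4 divides |G| = 48, consistent with Lagrange.
H contains the identity, every element's inverse is in H, and H is closed under +: it is a subgroup.
In fact H = ⟨(1,6)⟩.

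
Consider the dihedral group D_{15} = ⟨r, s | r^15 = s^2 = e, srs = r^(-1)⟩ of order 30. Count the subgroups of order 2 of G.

15

|G| = 30 and 2 | 30, so subgroups of order 2 are possible by Lagrange.
The subgroups of order 2 are: {e, r^10s}; {e, r^11s}; {e, r^12s}; {e, r^13s}; … (15 in all).
So G has 15 subgroups of order 2.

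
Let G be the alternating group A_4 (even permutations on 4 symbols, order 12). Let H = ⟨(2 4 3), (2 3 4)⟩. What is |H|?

|⟨(2 4 3)⟩| = 3 and |⟨(2 3 4)⟩| = 3, so |H| is a multiple of lcm(3, 3) = 3 and divides |G| = 12.
Closing under the operation: H = {e, (2 3 4), (2 4 3)}, so |H| = 3.

3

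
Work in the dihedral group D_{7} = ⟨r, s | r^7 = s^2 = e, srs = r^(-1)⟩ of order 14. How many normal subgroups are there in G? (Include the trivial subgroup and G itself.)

3

G has 10 subgroups. Checking conjugation-invariance by order — order 1: 1/1 normal; order 2: 0/7 normal; order 7: 1/1 normal; order 14: 1/1 normal.
Total normal subgroups: 3.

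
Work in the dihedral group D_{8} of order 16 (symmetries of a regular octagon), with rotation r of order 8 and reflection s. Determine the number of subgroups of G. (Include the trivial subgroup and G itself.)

19

|G| = 16, so by Lagrange every subgroup order divides 16. Divisors: 1, 2, 4, 8, 16.
Subgroups by order — order 1: 1; order 2: 9; order 4: 5; order 8: 3; order 16: 1.
Total: 1 + 9 + 5 + 3 + 1 = 19.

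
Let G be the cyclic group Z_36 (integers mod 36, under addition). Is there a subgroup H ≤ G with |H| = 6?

6 | 36. A subgroup of order 6 is {0, 6, 12, 18, 24, 30}.

Yes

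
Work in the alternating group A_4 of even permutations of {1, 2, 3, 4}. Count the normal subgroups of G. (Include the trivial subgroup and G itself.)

3

G has 10 subgroups. Checking conjugation-invariance by order — order 1: 1/1 normal; order 2: 0/3 normal; order 3: 0/4 normal; order 4: 1/1 normal; order 12: 1/1 normal.
Total normal subgroups: 3.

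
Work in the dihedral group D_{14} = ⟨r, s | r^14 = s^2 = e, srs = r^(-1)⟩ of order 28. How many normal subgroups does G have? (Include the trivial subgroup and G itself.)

7

G has 28 subgroups. Checking conjugation-invariance by order — order 1: 1/1 normal; order 2: 1/15 normal; order 4: 0/7 normal; order 7: 1/1 normal; order 14: 3/3 normal; order 28: 1/1 normal.
Total normal subgroups: 7.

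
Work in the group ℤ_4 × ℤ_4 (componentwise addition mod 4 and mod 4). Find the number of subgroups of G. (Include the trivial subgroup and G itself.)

|G| = 16, so by Lagrange every subgroup order divides 16. Divisors: 1, 2, 4, 8, 16.
Subgroups by order — order 1: 1; order 2: 3; order 4: 7; order 8: 3; order 16: 1.
Total: 1 + 3 + 7 + 3 + 1 = 15.

15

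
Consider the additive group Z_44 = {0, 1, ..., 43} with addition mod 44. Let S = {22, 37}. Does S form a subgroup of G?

No

The identity 0 ∉ S, so S is not a subgroup.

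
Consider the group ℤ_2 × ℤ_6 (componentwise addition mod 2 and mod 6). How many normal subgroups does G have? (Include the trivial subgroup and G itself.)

G is abelian, so every subgroup is normal.
G has 10 subgroups in total, hence 10 normal subgroups.

10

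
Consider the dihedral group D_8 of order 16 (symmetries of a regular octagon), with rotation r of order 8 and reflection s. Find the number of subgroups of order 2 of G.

|G| = 16 and 2 | 16, so subgroups of order 2 are possible by Lagrange.
The subgroups of order 2 are: {e, r^2s}; {e, r^3s}; {e, r^4}; {e, r^4s}; … (9 in all).
So G has 9 subgroups of order 2.

9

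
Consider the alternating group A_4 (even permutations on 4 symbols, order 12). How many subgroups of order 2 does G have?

3

|G| = 12 and 2 | 12, so subgroups of order 2 are possible by Lagrange.
The subgroups of order 2 are: {e, (1 2)(3 4)}; {e, (1 3)(2 4)}; {e, (1 4)(2 3)}.
So G has 3 subgroups of order 2.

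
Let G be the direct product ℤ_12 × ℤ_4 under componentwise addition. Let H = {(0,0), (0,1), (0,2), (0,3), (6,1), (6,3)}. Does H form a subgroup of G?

Closure fails: (0,1) + (6,1) = (6,2) ∉ H. So H is not a subgroup.

No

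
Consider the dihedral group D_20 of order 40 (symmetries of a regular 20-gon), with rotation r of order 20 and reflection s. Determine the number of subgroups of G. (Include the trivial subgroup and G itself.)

|G| = 40, so by Lagrange every subgroup order divides 40. Divisors: 1, 2, 4, 5, 8, 10, 20, 40.
Subgroups by order — order 1: 1; order 2: 21; order 4: 11; order 5: 1; order 8: 5; order 10: 5; order 20: 3; order 40: 1.
Total: 1 + 21 + 11 + 1 + 5 + 5 + 3 + 1 = 48.

48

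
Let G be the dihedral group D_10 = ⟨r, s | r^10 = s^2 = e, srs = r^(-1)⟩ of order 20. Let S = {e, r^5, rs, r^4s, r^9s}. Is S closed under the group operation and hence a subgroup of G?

No

Closure fails: r^5 · rs = r^6s ∉ S. So S is not a subgroup.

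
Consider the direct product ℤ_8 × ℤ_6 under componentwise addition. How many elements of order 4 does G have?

4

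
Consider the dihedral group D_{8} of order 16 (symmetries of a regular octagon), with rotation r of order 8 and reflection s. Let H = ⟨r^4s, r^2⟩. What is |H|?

|⟨r^4s⟩| = 2 and |⟨r^2⟩| = 4, so |H| is a multiple of lcm(2, 4) = 4 and divides |G| = 16.
Closing under the operation: H = {e, r^2, r^4, r^6, s, r^2s, r^4s, r^6s}, so |H| = 8.

8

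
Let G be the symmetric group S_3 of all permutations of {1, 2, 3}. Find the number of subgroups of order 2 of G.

3

|G| = 6 and 2 | 6, so subgroups of order 2 are possible by Lagrange.
The subgroups of order 2 are: {e, (1 2)}; {e, (1 3)}; {e, (2 3)}.
So G has 3 subgroups of order 2.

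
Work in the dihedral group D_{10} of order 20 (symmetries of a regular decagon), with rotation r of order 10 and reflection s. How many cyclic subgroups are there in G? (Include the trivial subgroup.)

Group the elements of G by the cyclic subgroup they generate; each cyclic subgroup of order d accounts for φ(d) elements.
Cyclic subgroups by order — order 1: 1; order 2: 11; order 5: 1; order 10: 1.
Total: 14.

14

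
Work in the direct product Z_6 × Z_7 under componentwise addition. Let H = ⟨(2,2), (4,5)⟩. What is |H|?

|⟨(2,2)⟩| = 21 and |⟨(4,5)⟩| = 21, so |H| is a multiple of lcm(21, 21) = 21 and divides |G| = 42.
Closing under the operation: H = {(0,0), (0,1), (0,2), (0,3), (0,4), (0,5), (0,6), (2,0), (2,1), (2,2), (2,3), (2,4), (2,5), (2,6), (4,0), (4,1), (4,2), (4,3), (4,4), (4,5), (4,6)}, so |H| = 21.

21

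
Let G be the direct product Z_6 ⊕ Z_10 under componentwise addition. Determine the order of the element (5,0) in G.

6

The order of (5,0) in Z_6 × Z_10 is lcm(ord(5) in Z_6, ord(0) in Z_10).
ord(5) = 6 and ord(0) = 1, so |⟨(5,0)⟩| = lcm(6, 1) = 6.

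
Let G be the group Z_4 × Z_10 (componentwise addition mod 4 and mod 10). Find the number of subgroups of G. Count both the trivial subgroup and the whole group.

16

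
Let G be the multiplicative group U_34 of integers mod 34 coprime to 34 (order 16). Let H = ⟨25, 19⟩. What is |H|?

|⟨25⟩| = 8 and |⟨19⟩| = 8, so |H| is a multiple of lcm(8, 8) = 8 and divides |G| = 16.
Closing under the operation: H = {1, 9, 13, 15, 19, 21, 25, 33}, so |H| = 8.

8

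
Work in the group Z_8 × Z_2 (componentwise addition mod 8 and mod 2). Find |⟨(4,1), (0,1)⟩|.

4

|⟨(4,1)⟩| = 2 and |⟨(0,1)⟩| = 2, so |H| is a multiple of lcm(2, 2) = 2 and divides |G| = 16.
Closing under the operation: H = {(0,0), (0,1), (4,0), (4,1)}, so |H| = 4.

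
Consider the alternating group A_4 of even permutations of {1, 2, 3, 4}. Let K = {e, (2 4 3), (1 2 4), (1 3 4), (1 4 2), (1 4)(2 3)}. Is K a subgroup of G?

No

(2 4 3) ∈ K but its inverse (2 3 4) ∉ K, so K is not a subgroup.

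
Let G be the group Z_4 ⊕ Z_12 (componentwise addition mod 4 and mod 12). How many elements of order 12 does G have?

An element (a,b) has order lcm(ord(a), ord(b)); count pairs with lcm equal to 12.
Enumerating gives 24 such elements.

24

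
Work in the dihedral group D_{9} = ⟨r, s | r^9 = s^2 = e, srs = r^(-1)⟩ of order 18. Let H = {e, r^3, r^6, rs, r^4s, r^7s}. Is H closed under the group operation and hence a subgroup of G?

Yes

|H| = 6 divides |G| = 18, consistent with Lagrange.
H contains the identity, every element's inverse is in H, and H is closed under ·: it is a subgroup.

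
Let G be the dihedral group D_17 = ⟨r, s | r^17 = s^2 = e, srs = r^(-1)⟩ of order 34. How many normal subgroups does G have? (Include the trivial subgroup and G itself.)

G has 20 subgroups. Checking conjugation-invariance by order — order 1: 1/1 normal; order 2: 0/17 normal; order 17: 1/1 normal; order 34: 1/1 normal.
Total normal subgroups: 3.

3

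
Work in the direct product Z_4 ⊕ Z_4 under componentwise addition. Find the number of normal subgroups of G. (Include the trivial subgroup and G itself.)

15

G is abelian, so every subgroup is normal.
G has 15 subgroups in total, hence 15 normal subgroups.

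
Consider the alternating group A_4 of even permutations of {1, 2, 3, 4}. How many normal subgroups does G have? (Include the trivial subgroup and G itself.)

G has 10 subgroups. Checking conjugation-invariance by order — order 1: 1/1 normal; order 2: 0/3 normal; order 3: 0/4 normal; order 4: 1/1 normal; order 12: 1/1 normal.
Total normal subgroups: 3.

3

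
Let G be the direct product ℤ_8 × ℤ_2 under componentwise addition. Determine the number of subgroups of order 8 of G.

3

|G| = 16 and 8 | 16, so subgroups of order 8 are possible by Lagrange.
The subgroups of order 8 are: {(0,0), (0,1), (2,0), (2,1), (4,0), (4,1), (6,0), (6,1)}; {(0,0), (1,0), (2,0), (3,0), (4,0), (5,0), (6,0), (7,0)}; {(0,0), (1,1), (2,0), (3,1), (4,0), (5,1), (6,0), (7,1)}.
So G has 3 subgroups of order 8.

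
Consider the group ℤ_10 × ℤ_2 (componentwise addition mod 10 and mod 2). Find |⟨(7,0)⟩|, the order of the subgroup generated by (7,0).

10

The order of (7,0) in Z_10 × Z_2 is lcm(ord(7) in Z_10, ord(0) in Z_2).
ord(7) = 10 and ord(0) = 1, so |⟨(7,0)⟩| = lcm(10, 1) = 10.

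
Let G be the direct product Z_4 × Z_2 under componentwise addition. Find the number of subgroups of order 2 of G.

3

|G| = 8 and 2 | 8, so subgroups of order 2 are possible by Lagrange.
The subgroups of order 2 are: {(0,0), (0,1)}; {(0,0), (2,0)}; {(0,0), (2,1)}.
So G has 3 subgroups of order 2.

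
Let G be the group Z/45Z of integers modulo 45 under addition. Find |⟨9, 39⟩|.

15

|⟨9⟩| = 5 and |⟨39⟩| = 15, so |H| is a multiple of lcm(5, 15) = 15 and divides |G| = 45.
Closing under the operation: H = {0, 3, 6, 9, 12, 15, 18, 21, 24, 27, 30, 33, 36, 39, 42}, so |H| = 15.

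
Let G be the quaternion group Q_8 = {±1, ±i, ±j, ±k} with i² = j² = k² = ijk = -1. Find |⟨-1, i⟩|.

|⟨-1⟩| = 2 and |⟨i⟩| = 4, so |H| is a multiple of lcm(2, 4) = 4 and divides |G| = 8.
Closing under the operation: H = {1, -1, i, -i}, so |H| = 4.

4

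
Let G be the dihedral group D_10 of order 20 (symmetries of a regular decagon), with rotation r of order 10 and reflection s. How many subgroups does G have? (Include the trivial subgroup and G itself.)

|G| = 20, so by Lagrange every subgroup order divides 20. Divisors: 1, 2, 4, 5, 10, 20.
Subgroups by order — order 1: 1; order 2: 11; order 4: 5; order 5: 1; order 10: 3; order 20: 1.
Total: 1 + 11 + 5 + 1 + 3 + 1 = 22.

22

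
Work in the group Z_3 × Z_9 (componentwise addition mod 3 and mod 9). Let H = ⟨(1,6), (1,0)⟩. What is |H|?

9

|⟨(1,6)⟩| = 3 and |⟨(1,0)⟩| = 3, so |H| is a multiple of lcm(3, 3) = 3 and divides |G| = 27.
Closing under the operation: H = {(0,0), (0,3), (0,6), (1,0), (1,3), (1,6), (2,0), (2,3), (2,6)}, so |H| = 9.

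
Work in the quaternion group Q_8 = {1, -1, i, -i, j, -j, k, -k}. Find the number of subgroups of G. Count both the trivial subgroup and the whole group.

6

|G| = 8, so by Lagrange every subgroup order divides 8. Divisors: 1, 2, 4, 8.
Subgroups by order — order 1: 1; order 2: 1; order 4: 3; order 8: 1.
Total: 1 + 1 + 3 + 1 = 6.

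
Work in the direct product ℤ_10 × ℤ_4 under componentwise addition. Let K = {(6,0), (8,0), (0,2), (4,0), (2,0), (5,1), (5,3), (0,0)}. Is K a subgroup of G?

No

Closure fails: (4,0) + (5,1) = (9,1) ∉ K. So K is not a subgroup.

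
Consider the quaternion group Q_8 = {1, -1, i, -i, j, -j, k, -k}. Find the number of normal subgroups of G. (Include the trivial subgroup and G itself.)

6

G has 6 subgroups. Checking conjugation-invariance by order — order 1: 1/1 normal; order 2: 1/1 normal; order 4: 3/3 normal; order 8: 1/1 normal.
Total normal subgroups: 6.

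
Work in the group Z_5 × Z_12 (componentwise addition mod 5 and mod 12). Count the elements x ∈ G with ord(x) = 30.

An element (a,b) has order lcm(ord(a), ord(b)); count pairs with lcm equal to 30.
Enumerating gives 8 such elements.

8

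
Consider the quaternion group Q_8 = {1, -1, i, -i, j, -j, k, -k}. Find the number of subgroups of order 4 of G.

|G| = 8 and 4 | 8, so subgroups of order 4 are possible by Lagrange.
The subgroups of order 4 are: {1, -1, i, -i}; {1, -1, j, -j}; {1, -1, k, -k}.
So G has 3 subgroups of order 4.

3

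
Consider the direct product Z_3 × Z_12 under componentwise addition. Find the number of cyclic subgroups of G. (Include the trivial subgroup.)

15

A cyclic subgroup of order d is generated by each of its φ(d) elements of order d, so the cyclic subgroups of order d number (#elements of order d)/φ(d).
Cyclic subgroups by order — order 1: 1; order 2: 1; order 3: 4; order 4: 1; order 6: 4; order 12: 4.
Total: 15.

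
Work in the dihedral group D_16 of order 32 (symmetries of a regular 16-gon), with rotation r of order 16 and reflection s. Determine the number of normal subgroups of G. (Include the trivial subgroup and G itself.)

8

G has 36 subgroups. Checking conjugation-invariance by order — order 1: 1/1 normal; order 2: 1/17 normal; order 4: 1/9 normal; order 8: 1/5 normal; order 16: 3/3 normal; order 32: 1/1 normal.
Total normal subgroups: 8.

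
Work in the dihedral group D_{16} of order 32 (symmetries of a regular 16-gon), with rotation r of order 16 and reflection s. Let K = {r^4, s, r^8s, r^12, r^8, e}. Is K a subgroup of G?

No

|K| = 6 does not divide |G| = 32, so by Lagrange K is not a subgroup.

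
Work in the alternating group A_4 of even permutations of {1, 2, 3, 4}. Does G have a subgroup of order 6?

6 | 12, so Lagrange does not rule it out; but checking all subgroups of G, none has order 6.
(A_4 is the standard example that the converse of Lagrange fails.)

No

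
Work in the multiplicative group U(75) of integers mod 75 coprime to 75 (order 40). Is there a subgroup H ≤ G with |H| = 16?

No

16 does not divide |G| = 40, so by Lagrange no subgroup of order 16 exists.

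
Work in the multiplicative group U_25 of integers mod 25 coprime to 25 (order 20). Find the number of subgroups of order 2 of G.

1

|G| = 20 and 2 | 20, so subgroups of order 2 are possible by Lagrange.
The subgroups of order 2 are: {1, 24}.
So G has 1 subgroup of order 2.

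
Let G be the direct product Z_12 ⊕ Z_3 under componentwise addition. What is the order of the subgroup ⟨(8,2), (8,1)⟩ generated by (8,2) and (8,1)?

9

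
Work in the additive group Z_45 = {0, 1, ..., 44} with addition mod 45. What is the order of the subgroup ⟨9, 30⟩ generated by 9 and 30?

15

|⟨9⟩| = 5 and |⟨30⟩| = 3, so |H| is a multiple of lcm(5, 3) = 15 and divides |G| = 45.
Closing under the operation: H = {0, 3, 6, 9, 12, 15, 18, 21, 24, 27, 30, 33, 36, 39, 42}, so |H| = 15.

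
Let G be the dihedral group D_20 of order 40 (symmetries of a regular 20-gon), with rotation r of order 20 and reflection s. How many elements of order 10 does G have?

4

The elements of order 10 are: r^2, r^6, r^14, r^18.
That's 4.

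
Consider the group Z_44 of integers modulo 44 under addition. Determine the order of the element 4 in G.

11

In Z_44, the order of an element a is n/gcd(a, n).
gcd(4, 44) = 4, so |⟨4⟩| = 44/4 = 11.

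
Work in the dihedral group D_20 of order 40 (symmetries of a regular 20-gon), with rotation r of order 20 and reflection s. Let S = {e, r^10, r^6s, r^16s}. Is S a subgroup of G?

Yes

|S| = 4 divides |G| = 40, consistent with Lagrange.
S contains the identity, every element's inverse is in S, and S is closed under ·: it is a subgroup.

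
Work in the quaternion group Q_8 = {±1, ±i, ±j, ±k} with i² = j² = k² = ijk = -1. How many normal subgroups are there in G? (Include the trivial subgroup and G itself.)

G has 6 subgroups. Checking conjugation-invariance by order — order 1: 1/1 normal; order 2: 1/1 normal; order 4: 3/3 normal; order 8: 1/1 normal.
Total normal subgroups: 6.

6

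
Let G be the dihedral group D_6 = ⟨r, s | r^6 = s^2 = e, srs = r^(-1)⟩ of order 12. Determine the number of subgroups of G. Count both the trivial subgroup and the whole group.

|G| = 12, so by Lagrange every subgroup order divides 12. Divisors: 1, 2, 3, 4, 6, 12.
Subgroups by order — order 1: 1; order 2: 7; order 3: 1; order 4: 3; order 6: 3; order 12: 1.
Total: 1 + 7 + 1 + 3 + 3 + 1 = 16.

16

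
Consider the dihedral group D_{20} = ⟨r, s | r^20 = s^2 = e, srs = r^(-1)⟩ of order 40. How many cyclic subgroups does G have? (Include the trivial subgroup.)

26

Each element a generates a cyclic subgroup ⟨a⟩; distinct elements may generate the same one (a cyclic group of order d has φ(d) generators).
Cyclic subgroups by order — order 1: 1; order 2: 21; order 4: 1; order 5: 1; order 10: 1; order 20: 1.
Total: 26.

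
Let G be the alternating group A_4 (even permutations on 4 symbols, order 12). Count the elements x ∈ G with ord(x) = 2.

The elements of order 2 are: (1 2)(3 4), (1 3)(2 4), (1 4)(2 3).
That's 3.

3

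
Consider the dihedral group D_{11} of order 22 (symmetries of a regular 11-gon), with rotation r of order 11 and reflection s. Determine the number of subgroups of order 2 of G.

11

|G| = 22 and 2 | 22, so subgroups of order 2 are possible by Lagrange.
The subgroups of order 2 are: {e, r^10s}; {e, r^2s}; {e, r^3s}; {e, r^4s}; … (11 in all).
So G has 11 subgroups of order 2.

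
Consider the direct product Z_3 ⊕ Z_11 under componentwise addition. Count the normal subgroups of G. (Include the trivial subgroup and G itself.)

G is abelian, so every subgroup is normal.
G has 4 subgroups in total, hence 4 normal subgroups.

4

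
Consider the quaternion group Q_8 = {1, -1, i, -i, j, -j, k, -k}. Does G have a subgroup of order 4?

4 | 8. A subgroup of order 4 is {1, -1, i, -i}.

Yes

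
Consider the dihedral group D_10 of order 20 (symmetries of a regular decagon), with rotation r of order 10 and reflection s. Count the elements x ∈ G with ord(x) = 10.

The elements of order 10 are: r, r^3, r^7, r^9.
That's 4.

4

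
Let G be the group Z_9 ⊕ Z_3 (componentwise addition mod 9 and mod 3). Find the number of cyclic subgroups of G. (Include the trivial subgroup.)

Each element a generates a cyclic subgroup ⟨a⟩; distinct elements may generate the same one (a cyclic group of order d has φ(d) generators).
Cyclic subgroups by order — order 1: 1; order 3: 4; order 9: 3.
Total: 8.

8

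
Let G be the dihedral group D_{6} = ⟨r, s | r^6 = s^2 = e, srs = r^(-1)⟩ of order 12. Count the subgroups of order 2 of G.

|G| = 12 and 2 | 12, so subgroups of order 2 are possible by Lagrange.
The subgroups of order 2 are: {e, r^2s}; {e, r^3}; {e, r^3s}; {e, r^4s}; … (7 in all).
So G has 7 subgroups of order 2.

7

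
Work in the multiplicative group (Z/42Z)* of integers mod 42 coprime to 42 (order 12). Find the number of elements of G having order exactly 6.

The elements of order 6 are: 5, 11, 17, 19, 23, 31.
That's 6.

6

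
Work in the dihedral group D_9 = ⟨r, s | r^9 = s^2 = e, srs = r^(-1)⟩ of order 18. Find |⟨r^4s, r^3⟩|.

6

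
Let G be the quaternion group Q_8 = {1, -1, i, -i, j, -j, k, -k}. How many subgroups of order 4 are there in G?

3

|G| = 8 and 4 | 8, so subgroups of order 4 are possible by Lagrange.
The subgroups of order 4 are: {1, -1, i, -i}; {1, -1, j, -j}; {1, -1, k, -k}.
So G has 3 subgroups of order 4.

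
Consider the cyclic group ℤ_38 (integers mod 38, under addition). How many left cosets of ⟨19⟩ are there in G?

19

|⟨19⟩| = 2 and |G| = 38.
By Lagrange, [G : H] = |G|/|H| = 38/2 = 19.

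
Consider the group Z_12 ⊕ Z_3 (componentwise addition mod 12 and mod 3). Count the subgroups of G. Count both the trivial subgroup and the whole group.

18

|G| = 36, so by Lagrange every subgroup order divides 36. Divisors: 1, 2, 3, 4, 6, 9, 12, 18, 36.
Subgroups by order — order 1: 1; order 2: 1; order 3: 4; order 4: 1; order 6: 4; order 9: 1; order 12: 4; order 18: 1; order 36: 1.
Total: 1 + 1 + 4 + 1 + 4 + 1 + 4 + 1 + 1 = 18.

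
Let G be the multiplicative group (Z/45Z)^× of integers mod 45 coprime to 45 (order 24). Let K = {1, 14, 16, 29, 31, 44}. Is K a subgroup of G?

Yes

|K| = 6 divides |G| = 24, consistent with Lagrange.
K contains the identity, every element's inverse is in K, and K is closed under ·: it is a subgroup.
In fact K = ⟨29⟩.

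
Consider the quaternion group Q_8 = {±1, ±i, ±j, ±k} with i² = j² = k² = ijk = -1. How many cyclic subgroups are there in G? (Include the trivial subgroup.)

Group the elements of G by the cyclic subgroup they generate; each cyclic subgroup of order d accounts for φ(d) elements.
Cyclic subgroups by order — order 1: 1; order 2: 1; order 4: 3.
Total: 5.

5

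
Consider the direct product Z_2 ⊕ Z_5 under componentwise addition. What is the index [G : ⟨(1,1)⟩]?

|⟨(1,1)⟩| = 10 and |G| = 10.
By Lagrange, [G : H] = |G|/|H| = 10/10 = 1.

1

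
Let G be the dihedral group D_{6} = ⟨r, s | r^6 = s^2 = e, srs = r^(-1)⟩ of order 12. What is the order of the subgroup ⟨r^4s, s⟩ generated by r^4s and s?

6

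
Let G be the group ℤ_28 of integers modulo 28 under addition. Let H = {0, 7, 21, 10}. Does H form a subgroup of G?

10 ∈ H but its inverse 18 ∉ H, so H is not a subgroup.

No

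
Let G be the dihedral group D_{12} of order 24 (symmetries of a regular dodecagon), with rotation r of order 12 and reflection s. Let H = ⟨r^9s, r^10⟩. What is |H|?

|⟨r^9s⟩| = 2 and |⟨r^10⟩| = 6, so |H| is a multiple of lcm(2, 6) = 6 and divides |G| = 24.
Closing under the operation: H = {e, r^2, r^4, r^6, r^8, r^10, rs, r^3s, r^5s, r^7s, r^9s, r^11s}, so |H| = 12.

12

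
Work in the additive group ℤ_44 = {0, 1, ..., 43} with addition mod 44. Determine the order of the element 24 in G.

In ℤ_44, the order of an element a is n/gcd(a, n).
gcd(24, 44) = 4, so |⟨24⟩| = 44/4 = 11.

11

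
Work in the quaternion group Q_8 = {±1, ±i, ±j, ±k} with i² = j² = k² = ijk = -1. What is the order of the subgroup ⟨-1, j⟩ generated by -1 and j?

4

|⟨-1⟩| = 2 and |⟨j⟩| = 4, so |H| is a multiple of lcm(2, 4) = 4 and divides |G| = 8.
Closing under the operation: H = {1, -1, j, -j}, so |H| = 4.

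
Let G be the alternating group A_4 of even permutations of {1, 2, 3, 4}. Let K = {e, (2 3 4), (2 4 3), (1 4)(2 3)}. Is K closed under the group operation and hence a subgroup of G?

No

Closure fails: (2 4 3) ∘ (1 4)(2 3) = (1 3 4) ∉ K. So K is not a subgroup.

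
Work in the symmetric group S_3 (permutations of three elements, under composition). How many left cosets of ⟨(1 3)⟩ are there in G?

3

|⟨(1 3)⟩| = 2 and |G| = 6.
By Lagrange, [G : H] = |G|/|H| = 6/2 = 3.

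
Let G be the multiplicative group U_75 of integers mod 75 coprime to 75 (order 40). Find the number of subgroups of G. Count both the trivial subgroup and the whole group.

16

|G| = 40, so by Lagrange every subgroup order divides 40. Divisors: 1, 2, 4, 5, 8, 10, 20, 40.
Subgroups by order — order 1: 1; order 2: 3; order 4: 3; order 5: 1; order 8: 1; order 10: 3; order 20: 3; order 40: 1.
Total: 1 + 3 + 3 + 1 + 1 + 3 + 3 + 1 = 16.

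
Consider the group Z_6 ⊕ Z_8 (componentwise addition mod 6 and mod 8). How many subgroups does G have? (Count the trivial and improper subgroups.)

|G| = 48, so by Lagrange every subgroup order divides 48. Divisors: 1, 2, 3, 4, 6, 8, 12, 16, 24, 48.
Subgroups by order — order 1: 1; order 2: 3; order 3: 1; order 4: 3; order 6: 3; order 8: 3; order 12: 3; order 16: 1; order 24: 3; order 48: 1.
Total: 1 + 3 + 1 + 3 + 3 + 3 + 3 + 1 + 3 + 1 = 22.

22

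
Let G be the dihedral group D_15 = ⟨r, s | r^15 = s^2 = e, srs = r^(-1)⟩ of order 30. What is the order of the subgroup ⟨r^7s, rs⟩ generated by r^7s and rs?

|⟨r^7s⟩| = 2 and |⟨rs⟩| = 2, so |H| is a multiple of lcm(2, 2) = 2 and divides |G| = 30.
Closing under the operation: H = {e, r^3, r^6, r^9, r^12, rs, r^4s, r^7s, r^10s, r^13s}, so |H| = 10.

10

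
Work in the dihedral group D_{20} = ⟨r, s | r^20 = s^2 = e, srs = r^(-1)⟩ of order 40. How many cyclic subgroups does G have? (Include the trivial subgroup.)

26

Group the elements of G by the cyclic subgroup they generate; each cyclic subgroup of order d accounts for φ(d) elements.
Cyclic subgroups by order — order 1: 1; order 2: 21; order 4: 1; order 5: 1; order 10: 1; order 20: 1.
Total: 26.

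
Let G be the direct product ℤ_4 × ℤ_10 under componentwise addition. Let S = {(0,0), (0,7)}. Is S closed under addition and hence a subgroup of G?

(0,7) ∈ S but its inverse (0,3) ∉ S, so S is not a subgroup.

No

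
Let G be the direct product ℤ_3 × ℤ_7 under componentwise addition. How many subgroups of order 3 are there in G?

|G| = 21 and 3 | 21, so subgroups of order 3 are possible by Lagrange.
The subgroups of order 3 are: {(0,0), (1,0), (2,0)}.
So G has 1 subgroup of order 3.

1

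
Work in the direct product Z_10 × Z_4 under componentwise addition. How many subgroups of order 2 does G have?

3

|G| = 40 and 2 | 40, so subgroups of order 2 are possible by Lagrange.
The subgroups of order 2 are: {(0,0), (0,2)}; {(0,0), (5,0)}; {(0,0), (5,2)}.
So G has 3 subgroups of order 2.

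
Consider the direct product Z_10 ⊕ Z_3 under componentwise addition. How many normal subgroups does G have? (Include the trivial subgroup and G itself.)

8

G is abelian, so every subgroup is normal.
G has 8 subgroups in total, hence 8 normal subgroups.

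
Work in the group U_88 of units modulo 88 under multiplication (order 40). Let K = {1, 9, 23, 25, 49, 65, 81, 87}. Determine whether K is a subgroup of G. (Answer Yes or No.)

No

Closure fails: 65 · 9 = 57 ∉ K. So K is not a subgroup.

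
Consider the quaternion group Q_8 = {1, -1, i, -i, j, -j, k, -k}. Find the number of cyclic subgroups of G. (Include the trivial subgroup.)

A cyclic subgroup of order d is generated by each of its φ(d) elements of order d, so the cyclic subgroups of order d number (#elements of order d)/φ(d).
Cyclic subgroups by order — order 1: 1; order 2: 1; order 4: 3.
Total: 5.

5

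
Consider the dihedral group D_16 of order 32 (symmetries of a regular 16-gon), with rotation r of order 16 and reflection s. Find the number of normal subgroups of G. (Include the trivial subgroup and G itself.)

8

G has 36 subgroups. Checking conjugation-invariance by order — order 1: 1/1 normal; order 2: 1/17 normal; order 4: 1/9 normal; order 8: 1/5 normal; order 16: 3/3 normal; order 32: 1/1 normal.
Total normal subgroups: 8.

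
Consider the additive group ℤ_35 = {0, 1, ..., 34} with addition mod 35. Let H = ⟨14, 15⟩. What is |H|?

35

|⟨14⟩| = 5 and |⟨15⟩| = 7, so |H| is a multiple of lcm(5, 7) = 35 and divides |G| = 35.
Closing {14, 15} under the group operation gives all of G, so |H| = 35.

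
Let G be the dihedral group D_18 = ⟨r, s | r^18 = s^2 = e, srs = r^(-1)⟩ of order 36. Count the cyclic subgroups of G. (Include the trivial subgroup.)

A cyclic subgroup of order d is generated by each of its φ(d) elements of order d, so the cyclic subgroups of order d number (#elements of order d)/φ(d).
Cyclic subgroups by order — order 1: 1; order 2: 19; order 3: 1; order 6: 1; order 9: 1; order 18: 1.
Total: 24.

24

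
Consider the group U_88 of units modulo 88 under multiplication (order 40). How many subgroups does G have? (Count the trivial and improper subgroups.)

|G| = 40, so by Lagrange every subgroup order divides 40. Divisors: 1, 2, 4, 5, 8, 10, 20, 40.
Subgroups by order — order 1: 1; order 2: 7; order 4: 7; order 5: 1; order 8: 1; order 10: 7; order 20: 7; order 40: 1.
Total: 1 + 7 + 7 + 1 + 1 + 7 + 7 + 1 = 32.

32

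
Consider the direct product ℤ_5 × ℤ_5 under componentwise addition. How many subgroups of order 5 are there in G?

6

|G| = 25 and 5 | 25, so subgroups of order 5 are possible by Lagrange.
The subgroups of order 5 are: {(0,0), (0,1), (0,2), (0,3), (0,4)}; {(0,0), (1,0), (2,0), (3,0), (4,0)}; {(0,0), (1,1), (2,2), (3,3), (4,4)}; {(0,0), (1,2), (2,4), (3,1), (4,3)}; … (6 in all).
So G has 6 subgroups of order 5.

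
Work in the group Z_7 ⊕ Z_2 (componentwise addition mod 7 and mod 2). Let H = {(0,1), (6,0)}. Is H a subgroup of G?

No

The identity (0,0) ∉ H, so H is not a subgroup.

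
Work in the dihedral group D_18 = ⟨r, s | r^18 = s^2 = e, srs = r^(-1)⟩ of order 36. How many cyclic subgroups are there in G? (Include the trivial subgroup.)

A cyclic subgroup of order d is generated by each of its φ(d) elements of order d, so the cyclic subgroups of order d number (#elements of order d)/φ(d).
Cyclic subgroups by order — order 1: 1; order 2: 19; order 3: 1; order 6: 1; order 9: 1; order 18: 1.
Total: 24.

24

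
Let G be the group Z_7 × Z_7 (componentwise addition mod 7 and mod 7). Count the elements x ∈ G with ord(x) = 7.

48

An element (a,b) has order lcm(ord(a), ord(b)); count pairs with lcm equal to 7.
Enumerating gives 48 such elements.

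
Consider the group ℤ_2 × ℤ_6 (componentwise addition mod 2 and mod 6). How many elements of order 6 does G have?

6

An element (a,b) has order lcm(ord(a), ord(b)); count pairs with lcm equal to 6.
Enumerating gives 6 such elements.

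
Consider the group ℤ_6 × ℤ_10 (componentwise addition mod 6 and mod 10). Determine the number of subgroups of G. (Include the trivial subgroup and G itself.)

|G| = 60, so by Lagrange every subgroup order divides 60. Divisors: 1, 2, 3, 4, 5, 6, 10, 12, 15, 20, 30, 60.
Subgroups by order — order 1: 1; order 2: 3; order 3: 1; order 4: 1; order 5: 1; order 6: 3; order 10: 3; order 12: 1; order 15: 1; order 20: 1; order 30: 3; order 60: 1.
Total: 1 + 3 + 1 + 1 + 1 + 3 + 3 + 1 + 1 + 1 + 3 + 1 = 20.

20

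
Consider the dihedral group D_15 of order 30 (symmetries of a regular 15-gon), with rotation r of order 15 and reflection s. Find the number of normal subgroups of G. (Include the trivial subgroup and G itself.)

G has 28 subgroups. Checking conjugation-invariance by order — order 1: 1/1 normal; order 2: 0/15 normal; order 3: 1/1 normal; order 5: 1/1 normal; order 6: 0/5 normal; order 10: 0/3 normal; order 15: 1/1 normal; order 30: 1/1 normal.
Total normal subgroups: 5.

5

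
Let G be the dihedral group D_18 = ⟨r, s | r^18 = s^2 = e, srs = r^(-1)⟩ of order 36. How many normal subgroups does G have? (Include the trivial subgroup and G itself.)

G has 45 subgroups. Checking conjugation-invariance by order — order 1: 1/1 normal; order 2: 1/19 normal; order 3: 1/1 normal; order 4: 0/9 normal; order 6: 1/7 normal; order 9: 1/1 normal; order 12: 0/3 normal; order 18: 3/3 normal; order 36: 1/1 normal.
Total normal subgroups: 9.

9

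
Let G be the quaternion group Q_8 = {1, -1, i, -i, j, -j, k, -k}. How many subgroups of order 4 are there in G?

|G| = 8 and 4 | 8, so subgroups of order 4 are possible by Lagrange.
The subgroups of order 4 are: {1, -1, i, -i}; {1, -1, j, -j}; {1, -1, k, -k}.
So G has 3 subgroups of order 4.

3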